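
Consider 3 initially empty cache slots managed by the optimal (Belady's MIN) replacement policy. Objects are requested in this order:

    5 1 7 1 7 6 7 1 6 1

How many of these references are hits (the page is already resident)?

6

5 -> miss, frames [5]
1 -> miss, frames [5, 1]
7 -> miss, frames [5, 1, 7]
1 -> hit
7 -> hit
6 -> miss, evict 5, frames [1, 7, 6]
7 -> hit
1 -> hit
6 -> hit
1 -> hit
Hits: 6.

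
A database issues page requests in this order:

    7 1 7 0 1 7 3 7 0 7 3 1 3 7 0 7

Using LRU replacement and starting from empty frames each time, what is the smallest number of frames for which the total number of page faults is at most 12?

f=1: 16 faults
f=2: 11 faults
f=3: 7 faults
f=4: 4 faults
Smallest f with faults ≤ 12 is 2.

2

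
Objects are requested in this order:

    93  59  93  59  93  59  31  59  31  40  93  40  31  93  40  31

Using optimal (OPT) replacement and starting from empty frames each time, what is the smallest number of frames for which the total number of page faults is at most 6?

f=1: 16 faults
f=2: 7 faults
f=3: 4 faults
f=4: 4 faults
Smallest f with faults ≤ 6 is 3.

3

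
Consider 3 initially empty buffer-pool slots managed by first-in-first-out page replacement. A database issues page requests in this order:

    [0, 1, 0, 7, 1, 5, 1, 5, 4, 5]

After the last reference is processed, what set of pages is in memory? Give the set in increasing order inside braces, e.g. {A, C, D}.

{4, 5, 7}

0: fault, frames (0)
1: fault, frames (0 1)
0: hit
7: fault, frames (0 1 7)
1: hit
5: fault, evict 0, frames (1 7 5)
1: hit
5: hit
4: fault, evict 1, frames (7 5 4)
5: hit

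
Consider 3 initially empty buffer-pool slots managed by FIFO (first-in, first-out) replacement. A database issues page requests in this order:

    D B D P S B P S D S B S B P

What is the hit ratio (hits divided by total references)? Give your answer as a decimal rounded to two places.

D -> fault, frames [D]
B -> fault, frames [D, B]
D -> hit
P -> fault, frames [D, B, P]
S -> fault, evict D, frames [B, P, S]
B -> hit
P -> hit
S -> hit
D -> fault, evict B, frames [P, S, D]
S -> hit
B -> fault, evict P, frames [S, D, B]
S -> hit
B -> hit
P -> fault, evict S, frames [D, B, P]
Hits: 7 of 14 references → 7/14 = 0.5000.

0.50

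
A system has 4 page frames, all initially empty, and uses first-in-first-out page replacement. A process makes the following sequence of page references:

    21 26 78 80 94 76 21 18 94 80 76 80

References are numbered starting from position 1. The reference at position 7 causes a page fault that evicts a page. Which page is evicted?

pos 1: 21: fault, frames (21)
pos 2: 26: fault, frames (21 26)
pos 3: 78: fault, frames (21 26 78)
pos 4: 80: fault, frames (21 26 78 80)
pos 5: 94: fault, evict 21, frames (26 78 80 94)
pos 6: 76: fault, evict 26, frames (78 80 94 76)
pos 7: 21: fault, evict 78, frames (80 94 76 21)
At position 7, page 78 is evicted.

78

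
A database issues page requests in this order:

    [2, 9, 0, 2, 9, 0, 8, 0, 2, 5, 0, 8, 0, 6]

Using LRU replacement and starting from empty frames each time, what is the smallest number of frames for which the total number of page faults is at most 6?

f=1: 14 faults
f=2: 12 faults
f=3: 8 faults
f=4: 6 faults
f=5: 6 faults
f=6: 6 faults
Smallest f with faults ≤ 6 is 4.

4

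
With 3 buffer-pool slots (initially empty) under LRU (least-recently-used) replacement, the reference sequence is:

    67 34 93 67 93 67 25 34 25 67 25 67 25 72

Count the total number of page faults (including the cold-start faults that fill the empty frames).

6

67 -> miss, frames {67}
34 -> miss, frames {67,34}
93 -> miss, frames {67,34,93}
67 -> hit
93 -> hit
67 -> hit
25 -> miss, evict 34, frames {93,67,25}
34 -> miss, evict 93, frames {67,25,34}
25 -> hit
67 -> hit
25 -> hit
67 -> hit
25 -> hit
72 -> miss, evict 34, frames {67,25,72}
Page faults: 6.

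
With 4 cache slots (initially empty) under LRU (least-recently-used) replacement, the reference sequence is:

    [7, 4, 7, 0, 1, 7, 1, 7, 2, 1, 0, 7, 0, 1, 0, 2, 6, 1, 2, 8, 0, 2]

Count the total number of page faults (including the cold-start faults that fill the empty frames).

8

7 -> fault, frames [7]
4 -> fault, frames [7, 4]
7 -> hit
0 -> fault, frames [4, 7, 0]
1 -> fault, frames [4, 7, 0, 1]
7 -> hit
1 -> hit
7 -> hit
2 -> fault, evict 4, frames [0, 1, 7, 2]
1 -> hit
0 -> hit
7 -> hit
0 -> hit
1 -> hit
0 -> hit
2 -> hit
6 -> fault, evict 7, frames [1, 0, 2, 6]
1 -> hit
2 -> hit
8 -> fault, evict 0, frames [6, 1, 2, 8]
0 -> fault, evict 6, frames [1, 2, 8, 0]
2 -> hit
Page faults: 8.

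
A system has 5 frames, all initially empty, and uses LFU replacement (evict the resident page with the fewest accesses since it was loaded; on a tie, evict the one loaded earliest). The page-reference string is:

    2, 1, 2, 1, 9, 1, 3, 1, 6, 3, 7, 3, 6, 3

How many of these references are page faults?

6

2: fault, frames (2)
1: fault, frames (2 1)
2: hit
1: hit
9: fault, frames (2 1 9)
1: hit
3: fault, frames (2 1 9 3)
1: hit
6: fault, frames (2 1 9 3 6)
3: hit
7: fault, evict 9, frames (2 1 3 6 7)
3: hit
6: hit
3: hit
Page faults: 6.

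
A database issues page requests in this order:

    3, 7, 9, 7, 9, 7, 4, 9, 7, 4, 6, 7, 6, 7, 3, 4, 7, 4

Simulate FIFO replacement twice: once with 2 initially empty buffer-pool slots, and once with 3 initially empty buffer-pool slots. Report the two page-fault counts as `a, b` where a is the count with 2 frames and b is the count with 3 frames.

9, 8

2 frames: F F F . . . F . F . F . . . F F F . → 9 faults.
3 frames: F F F . . . F . . . F F . . F F . . → 8 faults.
8 < 9: adding a frame reduced faults, as is typical.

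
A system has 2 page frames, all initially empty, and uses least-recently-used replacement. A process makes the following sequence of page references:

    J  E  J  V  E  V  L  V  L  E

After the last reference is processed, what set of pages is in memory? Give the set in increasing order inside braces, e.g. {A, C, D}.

J: fault, frames [J]
E: fault, frames [J, E]
J: hit
V: fault, evict E, frames [J, V]
E: fault, evict J, frames [V, E]
V: hit
L: fault, evict E, frames [V, L]
V: hit
L: hit
E: fault, evict V, frames [L, E]

{E, L}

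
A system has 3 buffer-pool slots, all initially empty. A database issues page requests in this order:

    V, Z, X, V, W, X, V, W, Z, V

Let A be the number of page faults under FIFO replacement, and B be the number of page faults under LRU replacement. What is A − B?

Under FIFO: F F F . F . F . F . → 6 faults.
Under LRU: F F F . F . . . F . → 5 faults.
A − B = 6 − 5 = 1.

1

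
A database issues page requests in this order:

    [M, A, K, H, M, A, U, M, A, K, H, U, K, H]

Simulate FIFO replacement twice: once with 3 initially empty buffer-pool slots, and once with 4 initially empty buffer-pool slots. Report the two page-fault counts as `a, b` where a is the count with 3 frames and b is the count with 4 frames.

3 frames: F F F F F F F . . F F . . . → 9 faults.
4 frames: F F F F . . F F F F F F . . → 10 faults.
10 > 9: adding a frame increased faults — Belady's anomaly.

9, 10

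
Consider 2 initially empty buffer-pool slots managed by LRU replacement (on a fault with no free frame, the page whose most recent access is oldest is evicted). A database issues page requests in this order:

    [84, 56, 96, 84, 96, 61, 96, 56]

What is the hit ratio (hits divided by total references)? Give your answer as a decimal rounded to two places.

0.25

84 -> fault, frames (84)
56 -> fault, frames (84 56)
96 -> fault, evict 84, frames (56 96)
84 -> fault, evict 56, frames (96 84)
96 -> hit
61 -> fault, evict 84, frames (96 61)
96 -> hit
56 -> fault, evict 61, frames (96 56)
Hits: 2 of 8 references → 2/8 = 0.2500.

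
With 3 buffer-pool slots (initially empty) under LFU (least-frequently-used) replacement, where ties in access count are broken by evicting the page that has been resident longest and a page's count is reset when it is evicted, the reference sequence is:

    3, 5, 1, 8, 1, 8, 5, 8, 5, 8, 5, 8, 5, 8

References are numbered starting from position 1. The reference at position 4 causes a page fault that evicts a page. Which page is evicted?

3

pos 1: 3 → fault, frames {3}
pos 2: 5 → fault, frames {3,5}
pos 3: 1 → fault, frames {3,5,1}
pos 4: 8 → fault, evict 3, frames {5,1,8}
At position 4, page 3 is evicted.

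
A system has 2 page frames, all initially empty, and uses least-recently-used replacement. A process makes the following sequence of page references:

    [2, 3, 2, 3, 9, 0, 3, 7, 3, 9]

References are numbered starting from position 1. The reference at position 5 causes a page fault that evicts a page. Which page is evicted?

2

pos 1: 2 → fault, frames [2]
pos 2: 3 → fault, frames [2, 3]
pos 3: 2 → hit
pos 4: 3 → hit
pos 5: 9 → fault, evict 2, frames [3, 9]
At position 5, page 2 is evicted.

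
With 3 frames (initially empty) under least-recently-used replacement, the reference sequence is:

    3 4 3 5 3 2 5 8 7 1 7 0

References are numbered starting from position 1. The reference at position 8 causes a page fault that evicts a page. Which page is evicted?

3

pos 1: 3 -> miss, frames [3]
pos 2: 4 -> miss, frames [3, 4]
pos 3: 3 -> hit
pos 4: 5 -> miss, frames [4, 3, 5]
pos 5: 3 -> hit
pos 6: 2 -> miss, evict 4, frames [5, 3, 2]
pos 7: 5 -> hit
pos 8: 8 -> miss, evict 3, frames [2, 5, 8]
At position 8, page 3 is evicted.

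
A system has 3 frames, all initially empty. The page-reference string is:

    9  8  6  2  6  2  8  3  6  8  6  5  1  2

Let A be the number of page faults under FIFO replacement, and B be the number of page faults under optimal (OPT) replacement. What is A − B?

2

Under FIFO: F F F F . . . F . F F F F F → 10 faults.
Under OPT: F F F F . . . F . . . F F F → 8 faults.
A − B = 10 − 8 = 2.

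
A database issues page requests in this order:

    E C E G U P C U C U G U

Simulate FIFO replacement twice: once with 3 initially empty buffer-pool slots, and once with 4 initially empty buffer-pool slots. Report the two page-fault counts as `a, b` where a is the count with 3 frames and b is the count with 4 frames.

3 frames: F F . F F F F . . . F F → 8 faults.
4 frames: F F . F F F . . . . . . → 5 faults.
5 < 8: adding a frame reduced faults, as is typical.

8, 5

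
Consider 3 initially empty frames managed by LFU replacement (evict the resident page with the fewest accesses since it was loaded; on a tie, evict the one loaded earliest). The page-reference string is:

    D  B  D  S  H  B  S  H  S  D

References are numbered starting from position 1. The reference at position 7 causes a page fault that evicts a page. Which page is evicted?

H

pos 1: D → fault, frames [D]
pos 2: B → fault, frames [D, B]
pos 3: D → hit
pos 4: S → fault, frames [D, B, S]
pos 5: H → fault, evict B, frames [D, S, H]
pos 6: B → fault, evict S, frames [D, H, B]
pos 7: S → fault, evict H, frames [D, B, S]
At position 7, page H is evicted.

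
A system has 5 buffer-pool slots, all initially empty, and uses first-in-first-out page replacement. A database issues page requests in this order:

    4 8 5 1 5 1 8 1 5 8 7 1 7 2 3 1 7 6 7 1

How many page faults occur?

4 -> fault, frames (4)
8 -> fault, frames (4 8)
5 -> fault, frames (4 8 5)
1 -> fault, frames (4 8 5 1)
5 -> hit
1 -> hit
8 -> hit
1 -> hit
5 -> hit
8 -> hit
7 -> fault, frames (4 8 5 1 7)
1 -> hit
7 -> hit
2 -> fault, evict 4, frames (8 5 1 7 2)
3 -> fault, evict 8, frames (5 1 7 2 3)
1 -> hit
7 -> hit
6 -> fault, evict 5, frames (1 7 2 3 6)
7 -> hit
1 -> hit
Page faults: 8.

8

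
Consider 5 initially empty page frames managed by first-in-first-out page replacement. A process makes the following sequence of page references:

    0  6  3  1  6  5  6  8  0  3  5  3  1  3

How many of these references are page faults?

0: fault, frames (0)
6: fault, frames (0 6)
3: fault, frames (0 6 3)
1: fault, frames (0 6 3 1)
6: hit
5: fault, frames (0 6 3 1 5)
6: hit
8: fault, evict 0, frames (6 3 1 5 8)
0: fault, evict 6, frames (3 1 5 8 0)
3: hit
5: hit
3: hit
1: hit
3: hit
Page faults: 7.

7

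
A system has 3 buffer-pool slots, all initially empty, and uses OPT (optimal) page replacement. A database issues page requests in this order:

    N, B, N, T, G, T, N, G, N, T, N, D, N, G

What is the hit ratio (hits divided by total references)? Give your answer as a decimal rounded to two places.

0.64

N: miss, frames [N]
B: miss, frames [N, B]
N: hit
T: miss, frames [N, B, T]
G: miss, evict B, frames [N, T, G]
T: hit
N: hit
G: hit
N: hit
T: hit
N: hit
D: miss, evict T, frames [N, G, D]
N: hit
G: hit
Hits: 9 of 14 references → 9/14 = 0.6429.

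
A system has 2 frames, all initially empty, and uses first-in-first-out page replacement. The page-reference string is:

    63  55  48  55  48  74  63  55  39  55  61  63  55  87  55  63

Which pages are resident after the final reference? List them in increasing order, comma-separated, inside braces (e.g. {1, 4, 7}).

63 → fault, frames {63}
55 → fault, frames {63,55}
48 → fault, evict 63, frames {55,48}
55 → hit
48 → hit
74 → fault, evict 55, frames {48,74}
63 → fault, evict 48, frames {74,63}
55 → fault, evict 74, frames {63,55}
39 → fault, evict 63, frames {55,39}
55 → hit
61 → fault, evict 55, frames {39,61}
63 → fault, evict 39, frames {61,63}
55 → fault, evict 61, frames {63,55}
87 → fault, evict 63, frames {55,87}
55 → hit
63 → fault, evict 55, frames {87,63}

{63, 87}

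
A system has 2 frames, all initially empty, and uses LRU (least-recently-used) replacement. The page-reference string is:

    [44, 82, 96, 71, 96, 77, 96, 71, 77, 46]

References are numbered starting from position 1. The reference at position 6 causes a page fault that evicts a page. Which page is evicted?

71

pos 1: 44: fault, frames [44]
pos 2: 82: fault, frames [44, 82]
pos 3: 96: fault, evict 44, frames [82, 96]
pos 4: 71: fault, evict 82, frames [96, 71]
pos 5: 96: hit
pos 6: 77: fault, evict 71, frames [96, 77]
At position 6, page 71 is evicted.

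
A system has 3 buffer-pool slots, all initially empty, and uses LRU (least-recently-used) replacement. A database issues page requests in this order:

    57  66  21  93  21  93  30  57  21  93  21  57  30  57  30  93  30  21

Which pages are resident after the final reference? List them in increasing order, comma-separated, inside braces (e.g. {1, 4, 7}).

57 → fault, frames (57)
66 → fault, frames (57 66)
21 → fault, frames (57 66 21)
93 → fault, evict 57, frames (66 21 93)
21 → hit
93 → hit
30 → fault, evict 66, frames (21 93 30)
57 → fault, evict 21, frames (93 30 57)
21 → fault, evict 93, frames (30 57 21)
93 → fault, evict 30, frames (57 21 93)
21 → hit
57 → hit
30 → fault, evict 93, frames (21 57 30)
57 → hit
30 → hit
93 → fault, evict 21, frames (57 30 93)
30 → hit
21 → fault, evict 57, frames (93 30 21)

{21, 30, 93}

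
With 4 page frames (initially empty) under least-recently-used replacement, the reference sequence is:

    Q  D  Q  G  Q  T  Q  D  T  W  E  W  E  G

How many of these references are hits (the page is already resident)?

7

Q -> miss, frames (Q)
D -> miss, frames (Q D)
Q -> hit
G -> miss, frames (D Q G)
Q -> hit
T -> miss, frames (D G Q T)
Q -> hit
D -> hit
T -> hit
W -> miss, evict G, frames (Q D T W)
E -> miss, evict Q, frames (D T W E)
W -> hit
E -> hit
G -> miss, evict D, frames (T W E G)
Hits: 7.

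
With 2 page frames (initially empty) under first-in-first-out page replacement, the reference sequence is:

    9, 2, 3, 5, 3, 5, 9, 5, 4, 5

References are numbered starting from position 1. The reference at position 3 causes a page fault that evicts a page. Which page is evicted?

9

pos 1: 9 → fault, frames (9)
pos 2: 2 → fault, frames (9 2)
pos 3: 3 → fault, evict 9, frames (2 3)
At position 3, page 9 is evicted.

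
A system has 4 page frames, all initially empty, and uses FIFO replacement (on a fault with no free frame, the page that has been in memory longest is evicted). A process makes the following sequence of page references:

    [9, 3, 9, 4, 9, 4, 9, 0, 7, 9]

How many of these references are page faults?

9: fault, frames [9]
3: fault, frames [9, 3]
9: hit
4: fault, frames [9, 3, 4]
9: hit
4: hit
9: hit
0: fault, frames [9, 3, 4, 0]
7: fault, evict 9, frames [3, 4, 0, 7]
9: fault, evict 3, frames [4, 0, 7, 9]
Page faults: 6.

6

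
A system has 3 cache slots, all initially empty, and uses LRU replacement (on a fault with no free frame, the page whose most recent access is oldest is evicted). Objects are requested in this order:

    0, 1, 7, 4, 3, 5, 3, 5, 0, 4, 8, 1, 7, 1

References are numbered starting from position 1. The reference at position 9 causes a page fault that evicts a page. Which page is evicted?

pos 1: 0: fault, frames [0]
pos 2: 1: fault, frames [0, 1]
pos 3: 7: fault, frames [0, 1, 7]
pos 4: 4: fault, evict 0, frames [1, 7, 4]
pos 5: 3: fault, evict 1, frames [7, 4, 3]
pos 6: 5: fault, evict 7, frames [4, 3, 5]
pos 7: 3: hit
pos 8: 5: hit
pos 9: 0: fault, evict 4, frames [3, 5, 0]
At position 9, page 4 is evicted.

4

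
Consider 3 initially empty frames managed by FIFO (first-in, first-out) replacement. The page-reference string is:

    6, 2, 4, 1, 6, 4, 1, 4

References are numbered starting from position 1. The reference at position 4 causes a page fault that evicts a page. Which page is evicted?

pos 1: 6: miss, frames (6)
pos 2: 2: miss, frames (6 2)
pos 3: 4: miss, frames (6 2 4)
pos 4: 1: miss, evict 6, frames (2 4 1)
At position 4, page 6 is evicted.

6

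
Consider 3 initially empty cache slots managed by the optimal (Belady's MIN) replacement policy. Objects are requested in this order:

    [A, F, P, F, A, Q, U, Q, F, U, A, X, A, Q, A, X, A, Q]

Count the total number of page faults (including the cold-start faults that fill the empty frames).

A -> miss, frames (A)
F -> miss, frames (A F)
P -> miss, frames (A F P)
F -> hit
A -> hit
Q -> miss, evict P, frames (A F Q)
U -> miss, evict A, frames (F Q U)
Q -> hit
F -> hit
U -> hit
A -> miss, evict U, frames (F Q A)
X -> miss, evict F, frames (Q A X)
A -> hit
Q -> hit
A -> hit
X -> hit
A -> hit
Q -> hit
Page faults: 7.

7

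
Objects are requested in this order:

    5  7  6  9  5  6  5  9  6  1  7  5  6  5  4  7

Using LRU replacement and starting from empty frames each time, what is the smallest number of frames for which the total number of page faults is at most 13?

3

f=1: 16 faults
f=2: 14 faults
f=3: 11 faults
f=4: 8 faults
f=5: 6 faults
f=6: 6 faults
Smallest f with faults ≤ 13 is 3.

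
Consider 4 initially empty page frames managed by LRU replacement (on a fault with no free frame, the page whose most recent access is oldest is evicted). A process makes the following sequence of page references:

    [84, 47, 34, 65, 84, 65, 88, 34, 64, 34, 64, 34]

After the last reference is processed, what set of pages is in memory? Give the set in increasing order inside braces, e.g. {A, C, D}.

{34, 64, 65, 88}

84 → fault, frames [84]
47 → fault, frames [84, 47]
34 → fault, frames [84, 47, 34]
65 → fault, frames [84, 47, 34, 65]
84 → hit
65 → hit
88 → fault, evict 47, frames [34, 84, 65, 88]
34 → hit
64 → fault, evict 84, frames [65, 88, 34, 64]
34 → hit
64 → hit
34 → hit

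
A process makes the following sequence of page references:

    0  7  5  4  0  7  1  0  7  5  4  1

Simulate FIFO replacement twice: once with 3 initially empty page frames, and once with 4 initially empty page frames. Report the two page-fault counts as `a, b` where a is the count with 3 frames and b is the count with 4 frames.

9, 10

3 frames: F F F F F F F . . F F . → 9 faults.
4 frames: F F F F . . F F F F F F → 10 faults.
10 > 9: adding a frame increased faults — Belady's anomaly.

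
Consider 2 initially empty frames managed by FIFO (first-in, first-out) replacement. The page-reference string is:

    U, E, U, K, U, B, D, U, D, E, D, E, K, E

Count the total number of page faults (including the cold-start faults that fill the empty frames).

U: miss, frames {U}
E: miss, frames {U,E}
U: hit
K: miss, evict U, frames {E,K}
U: miss, evict E, frames {K,U}
B: miss, evict K, frames {U,B}
D: miss, evict U, frames {B,D}
U: miss, evict B, frames {D,U}
D: hit
E: miss, evict D, frames {U,E}
D: miss, evict U, frames {E,D}
E: hit
K: miss, evict E, frames {D,K}
E: miss, evict D, frames {K,E}
Page faults: 11.

11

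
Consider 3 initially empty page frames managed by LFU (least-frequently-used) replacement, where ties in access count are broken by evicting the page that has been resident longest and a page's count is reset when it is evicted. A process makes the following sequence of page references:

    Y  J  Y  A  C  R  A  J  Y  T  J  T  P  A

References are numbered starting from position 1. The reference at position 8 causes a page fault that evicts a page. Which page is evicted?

pos 1: Y → miss, frames {Y}
pos 2: J → miss, frames {Y,J}
pos 3: Y → hit
pos 4: A → miss, frames {Y,J,A}
pos 5: C → miss, evict J, frames {Y,A,C}
pos 6: R → miss, evict A, frames {Y,C,R}
pos 7: A → miss, evict C, frames {Y,R,A}
pos 8: J → miss, evict R, frames {Y,A,J}
At position 8, page R is evicted.

R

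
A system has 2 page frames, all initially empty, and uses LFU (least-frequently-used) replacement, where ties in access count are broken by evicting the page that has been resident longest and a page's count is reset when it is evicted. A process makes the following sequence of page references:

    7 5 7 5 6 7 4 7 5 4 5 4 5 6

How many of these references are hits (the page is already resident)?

6

7 -> miss, frames {7}
5 -> miss, frames {7,5}
7 -> hit
5 -> hit
6 -> miss, evict 7, frames {5,6}
7 -> miss, evict 6, frames {5,7}
4 -> miss, evict 7, frames {5,4}
7 -> miss, evict 4, frames {5,7}
5 -> hit
4 -> miss, evict 7, frames {5,4}
5 -> hit
4 -> hit
5 -> hit
6 -> miss, evict 4, frames {5,6}
Hits: 6.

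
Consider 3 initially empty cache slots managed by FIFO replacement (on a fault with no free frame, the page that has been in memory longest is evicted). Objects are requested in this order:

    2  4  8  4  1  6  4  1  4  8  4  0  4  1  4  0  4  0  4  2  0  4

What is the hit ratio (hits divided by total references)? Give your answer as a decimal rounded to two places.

2: fault, frames [2]
4: fault, frames [2, 4]
8: fault, frames [2, 4, 8]
4: hit
1: fault, evict 2, frames [4, 8, 1]
6: fault, evict 4, frames [8, 1, 6]
4: fault, evict 8, frames [1, 6, 4]
1: hit
4: hit
8: fault, evict 1, frames [6, 4, 8]
4: hit
0: fault, evict 6, frames [4, 8, 0]
4: hit
1: fault, evict 4, frames [8, 0, 1]
4: fault, evict 8, frames [0, 1, 4]
0: hit
4: hit
0: hit
4: hit
2: fault, evict 0, frames [1, 4, 2]
0: fault, evict 1, frames [4, 2, 0]
4: hit
Hits: 10 of 22 references → 10/22 = 0.4545.

0.45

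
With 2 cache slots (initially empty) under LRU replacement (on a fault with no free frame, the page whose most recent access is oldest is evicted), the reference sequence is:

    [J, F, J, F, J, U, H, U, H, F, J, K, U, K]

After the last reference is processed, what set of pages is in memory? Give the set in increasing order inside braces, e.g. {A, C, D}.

J: fault, frames (J)
F: fault, frames (J F)
J: hit
F: hit
J: hit
U: fault, evict F, frames (J U)
H: fault, evict J, frames (U H)
U: hit
H: hit
F: fault, evict U, frames (H F)
J: fault, evict H, frames (F J)
K: fault, evict F, frames (J K)
U: fault, evict J, frames (K U)
K: hit

{K, U}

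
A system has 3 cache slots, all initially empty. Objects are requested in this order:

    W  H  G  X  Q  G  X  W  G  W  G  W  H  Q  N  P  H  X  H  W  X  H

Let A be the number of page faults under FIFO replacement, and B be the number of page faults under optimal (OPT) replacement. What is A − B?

Under FIFO: F F F F F . . F F . . . F F F F F F . F . . → 14 faults.
Under OPT: F F F F F . . F . . . . F . F F . F . . . . → 10 faults.
A − B = 14 − 10 = 4.

4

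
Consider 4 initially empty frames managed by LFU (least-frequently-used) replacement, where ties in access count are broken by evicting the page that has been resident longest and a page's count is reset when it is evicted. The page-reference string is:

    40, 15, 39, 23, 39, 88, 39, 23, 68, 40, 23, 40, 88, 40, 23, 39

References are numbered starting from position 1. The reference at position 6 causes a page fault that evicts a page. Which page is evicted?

40

pos 1: 40: fault, frames (40)
pos 2: 15: fault, frames (40 15)
pos 3: 39: fault, frames (40 15 39)
pos 4: 23: fault, frames (40 15 39 23)
pos 5: 39: hit
pos 6: 88: fault, evict 40, frames (15 39 23 88)
At position 6, page 40 is evicted.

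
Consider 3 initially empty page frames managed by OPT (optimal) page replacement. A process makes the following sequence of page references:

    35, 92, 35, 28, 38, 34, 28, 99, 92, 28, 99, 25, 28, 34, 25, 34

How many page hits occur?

35: miss, frames {35}
92: miss, frames {35,92}
35: hit
28: miss, frames {35,92,28}
38: miss, evict 35, frames {92,28,38}
34: miss, evict 38, frames {92,28,34}
28: hit
99: miss, evict 34, frames {92,28,99}
92: hit
28: hit
99: hit
25: miss, evict 99, frames {92,28,25}
28: hit
34: miss, evict 28, frames {92,25,34}
25: hit
34: hit
Hits: 8.

8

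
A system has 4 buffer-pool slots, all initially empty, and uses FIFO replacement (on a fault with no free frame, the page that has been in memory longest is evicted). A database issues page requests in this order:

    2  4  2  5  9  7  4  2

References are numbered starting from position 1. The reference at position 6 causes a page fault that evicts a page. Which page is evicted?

2

pos 1: 2: fault, frames [2]
pos 2: 4: fault, frames [2, 4]
pos 3: 2: hit
pos 4: 5: fault, frames [2, 4, 5]
pos 5: 9: fault, frames [2, 4, 5, 9]
pos 6: 7: fault, evict 2, frames [4, 5, 9, 7]
At position 6, page 2 is evicted.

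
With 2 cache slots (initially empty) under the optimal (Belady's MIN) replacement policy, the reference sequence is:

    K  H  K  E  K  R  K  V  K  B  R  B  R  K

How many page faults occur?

K: fault, frames [K]
H: fault, frames [K, H]
K: hit
E: fault, evict H, frames [K, E]
K: hit
R: fault, evict E, frames [K, R]
K: hit
V: fault, evict R, frames [K, V]
K: hit
B: fault, evict V, frames [K, B]
R: fault, evict K, frames [B, R]
B: hit
R: hit
K: fault, evict R, frames [B, K]
Page faults: 8.

8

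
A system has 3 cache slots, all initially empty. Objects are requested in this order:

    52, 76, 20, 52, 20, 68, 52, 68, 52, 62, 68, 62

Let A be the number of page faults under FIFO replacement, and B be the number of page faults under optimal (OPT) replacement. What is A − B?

1

Under FIFO: F F F . . F F . . F . . → 6 faults.
Under OPT: F F F . . F . . . F . . → 5 faults.
A − B = 6 − 5 = 1.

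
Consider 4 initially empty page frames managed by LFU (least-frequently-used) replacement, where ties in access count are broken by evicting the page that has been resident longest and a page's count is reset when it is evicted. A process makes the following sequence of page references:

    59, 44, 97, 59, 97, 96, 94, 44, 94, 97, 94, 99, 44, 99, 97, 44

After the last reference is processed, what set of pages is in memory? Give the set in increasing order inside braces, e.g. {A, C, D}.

{44, 59, 94, 97}

59 -> miss, frames {59}
44 -> miss, frames {59,44}
97 -> miss, frames {59,44,97}
59 -> hit
97 -> hit
96 -> miss, frames {59,44,97,96}
94 -> miss, evict 44, frames {59,97,96,94}
44 -> miss, evict 96, frames {59,97,94,44}
94 -> hit
97 -> hit
94 -> hit
99 -> miss, evict 44, frames {59,97,94,99}
44 -> miss, evict 99, frames {59,97,94,44}
99 -> miss, evict 44, frames {59,97,94,99}
97 -> hit
44 -> miss, evict 99, frames {59,97,94,44}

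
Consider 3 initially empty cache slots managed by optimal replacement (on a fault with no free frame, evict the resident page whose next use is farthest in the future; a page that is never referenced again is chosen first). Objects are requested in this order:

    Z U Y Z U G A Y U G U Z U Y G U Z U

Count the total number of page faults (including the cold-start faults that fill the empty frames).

Z -> fault, frames {Z}
U -> fault, frames {Z,U}
Y -> fault, frames {Z,U,Y}
Z -> hit
U -> hit
G -> fault, evict Z, frames {U,Y,G}
A -> fault, evict G, frames {U,Y,A}
Y -> hit
U -> hit
G -> fault, evict A, frames {U,Y,G}
U -> hit
Z -> fault, evict G, frames {U,Y,Z}
U -> hit
Y -> hit
G -> fault, evict Y, frames {U,Z,G}
U -> hit
Z -> hit
U -> hit
Page faults: 8.

8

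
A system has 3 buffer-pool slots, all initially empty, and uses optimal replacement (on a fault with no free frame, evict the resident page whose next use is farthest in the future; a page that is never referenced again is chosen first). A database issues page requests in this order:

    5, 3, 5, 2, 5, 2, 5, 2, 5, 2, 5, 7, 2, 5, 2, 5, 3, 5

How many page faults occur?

5 -> miss, frames (5)
3 -> miss, frames (5 3)
5 -> hit
2 -> miss, frames (5 3 2)
5 -> hit
2 -> hit
5 -> hit
2 -> hit
5 -> hit
2 -> hit
5 -> hit
7 -> miss, evict 3, frames (5 2 7)
2 -> hit
5 -> hit
2 -> hit
5 -> hit
3 -> miss, evict 7, frames (5 2 3)
5 -> hit
Page faults: 5.

5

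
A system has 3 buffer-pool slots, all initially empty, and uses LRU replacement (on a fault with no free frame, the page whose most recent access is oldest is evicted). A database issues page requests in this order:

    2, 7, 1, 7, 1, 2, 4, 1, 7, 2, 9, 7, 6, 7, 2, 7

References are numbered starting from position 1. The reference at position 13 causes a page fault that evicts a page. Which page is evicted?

2

pos 1: 2 -> miss, frames {2}
pos 2: 7 -> miss, frames {2,7}
pos 3: 1 -> miss, frames {2,7,1}
pos 4: 7 -> hit
pos 5: 1 -> hit
pos 6: 2 -> hit
pos 7: 4 -> miss, evict 7, frames {1,2,4}
pos 8: 1 -> hit
pos 9: 7 -> miss, evict 2, frames {4,1,7}
pos 10: 2 -> miss, evict 4, frames {1,7,2}
pos 11: 9 -> miss, evict 1, frames {7,2,9}
pos 12: 7 -> hit
pos 13: 6 -> miss, evict 2, frames {9,7,6}
At position 13, page 2 is evicted.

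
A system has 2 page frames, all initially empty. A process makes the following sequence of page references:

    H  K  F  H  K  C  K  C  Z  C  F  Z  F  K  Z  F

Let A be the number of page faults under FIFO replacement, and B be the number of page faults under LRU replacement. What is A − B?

-1

Under FIFO: F F F F F F . . F . F . . F F F → 11 faults.
Under LRU: F F F F F F . . F . F F . F F F → 12 faults.
A − B = 11 − 12 = -1.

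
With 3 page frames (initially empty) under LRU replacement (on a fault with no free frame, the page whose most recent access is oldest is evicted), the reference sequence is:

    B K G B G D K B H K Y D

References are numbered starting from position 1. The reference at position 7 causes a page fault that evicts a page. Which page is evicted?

pos 1: B: miss, frames [B]
pos 2: K: miss, frames [B, K]
pos 3: G: miss, frames [B, K, G]
pos 4: B: hit
pos 5: G: hit
pos 6: D: miss, evict K, frames [B, G, D]
pos 7: K: miss, evict B, frames [G, D, K]
At position 7, page B is evicted.

B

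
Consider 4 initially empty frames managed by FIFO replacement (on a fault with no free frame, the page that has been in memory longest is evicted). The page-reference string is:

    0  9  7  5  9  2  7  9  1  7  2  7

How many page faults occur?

0 → miss, frames (0)
9 → miss, frames (0 9)
7 → miss, frames (0 9 7)
5 → miss, frames (0 9 7 5)
9 → hit
2 → miss, evict 0, frames (9 7 5 2)
7 → hit
9 → hit
1 → miss, evict 9, frames (7 5 2 1)
7 → hit
2 → hit
7 → hit
Page faults: 6.

6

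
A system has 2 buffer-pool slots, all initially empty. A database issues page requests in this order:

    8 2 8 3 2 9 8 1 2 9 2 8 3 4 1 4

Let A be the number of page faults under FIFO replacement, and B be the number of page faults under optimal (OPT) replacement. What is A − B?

Under FIFO: F F . F . F F F F F . F F F F . → 12 faults.
Under OPT: F F . F . F F F . F . F F F F . → 11 faults.
A − B = 12 − 11 = 1.

1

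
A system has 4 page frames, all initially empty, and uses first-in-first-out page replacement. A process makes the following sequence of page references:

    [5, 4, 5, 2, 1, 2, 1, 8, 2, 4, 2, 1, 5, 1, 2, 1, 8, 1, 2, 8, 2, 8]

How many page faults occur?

6

5 -> fault, frames [5]
4 -> fault, frames [5, 4]
5 -> hit
2 -> fault, frames [5, 4, 2]
1 -> fault, frames [5, 4, 2, 1]
2 -> hit
1 -> hit
8 -> fault, evict 5, frames [4, 2, 1, 8]
2 -> hit
4 -> hit
2 -> hit
1 -> hit
5 -> fault, evict 4, frames [2, 1, 8, 5]
1 -> hit
2 -> hit
1 -> hit
8 -> hit
1 -> hit
2 -> hit
8 -> hit
2 -> hit
8 -> hit
Page faults: 6.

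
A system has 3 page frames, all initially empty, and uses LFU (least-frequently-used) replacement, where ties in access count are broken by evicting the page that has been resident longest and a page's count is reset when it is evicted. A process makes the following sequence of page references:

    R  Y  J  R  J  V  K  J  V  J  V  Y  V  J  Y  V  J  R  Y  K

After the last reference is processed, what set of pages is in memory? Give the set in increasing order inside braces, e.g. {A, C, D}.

R: miss, frames (R)
Y: miss, frames (R Y)
J: miss, frames (R Y J)
R: hit
J: hit
V: miss, evict Y, frames (R J V)
K: miss, evict V, frames (R J K)
J: hit
V: miss, evict K, frames (R J V)
J: hit
V: hit
Y: miss, evict R, frames (J V Y)
V: hit
J: hit
Y: hit
V: hit
J: hit
R: miss, evict Y, frames (J V R)
Y: miss, evict R, frames (J V Y)
K: miss, evict Y, frames (J V K)

{J, K, V}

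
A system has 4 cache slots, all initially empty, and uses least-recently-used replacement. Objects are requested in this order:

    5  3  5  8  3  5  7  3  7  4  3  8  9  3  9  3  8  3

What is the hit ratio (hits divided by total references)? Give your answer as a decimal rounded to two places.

5 -> fault, frames {5}
3 -> fault, frames {5,3}
5 -> hit
8 -> fault, frames {3,5,8}
3 -> hit
5 -> hit
7 -> fault, frames {8,3,5,7}
3 -> hit
7 -> hit
4 -> fault, evict 8, frames {5,3,7,4}
3 -> hit
8 -> fault, evict 5, frames {7,4,3,8}
9 -> fault, evict 7, frames {4,3,8,9}
3 -> hit
9 -> hit
3 -> hit
8 -> hit
3 -> hit
Hits: 11 of 18 references → 11/18 = 0.6111.

0.61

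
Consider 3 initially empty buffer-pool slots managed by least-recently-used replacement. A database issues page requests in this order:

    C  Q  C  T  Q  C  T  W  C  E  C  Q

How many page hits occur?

6

C -> fault, frames (C)
Q -> fault, frames (C Q)
C -> hit
T -> fault, frames (Q C T)
Q -> hit
C -> hit
T -> hit
W -> fault, evict Q, frames (C T W)
C -> hit
E -> fault, evict T, frames (W C E)
C -> hit
Q -> fault, evict W, frames (E C Q)
Hits: 6.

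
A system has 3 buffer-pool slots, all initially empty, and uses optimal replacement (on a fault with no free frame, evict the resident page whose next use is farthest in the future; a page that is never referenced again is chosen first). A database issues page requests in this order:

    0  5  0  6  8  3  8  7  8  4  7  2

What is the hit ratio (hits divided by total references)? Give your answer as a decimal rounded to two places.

0.33

0 → miss, frames (0)
5 → miss, frames (0 5)
0 → hit
6 → miss, frames (0 5 6)
8 → miss, evict 6, frames (0 5 8)
3 → miss, evict 5, frames (0 8 3)
8 → hit
7 → miss, evict 3, frames (0 8 7)
8 → hit
4 → miss, evict 8, frames (0 7 4)
7 → hit
2 → miss, evict 4, frames (0 7 2)
Hits: 4 of 12 references → 4/12 = 0.3333.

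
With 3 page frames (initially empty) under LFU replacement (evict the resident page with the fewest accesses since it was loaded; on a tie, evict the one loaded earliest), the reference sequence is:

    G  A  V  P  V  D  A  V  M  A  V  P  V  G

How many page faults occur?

G → miss, frames (G)
A → miss, frames (G A)
V → miss, frames (G A V)
P → miss, evict G, frames (A V P)
V → hit
D → miss, evict A, frames (V P D)
A → miss, evict P, frames (V D A)
V → hit
M → miss, evict D, frames (V A M)
A → hit
V → hit
P → miss, evict M, frames (V A P)
V → hit
G → miss, evict P, frames (V A G)
Page faults: 9.

9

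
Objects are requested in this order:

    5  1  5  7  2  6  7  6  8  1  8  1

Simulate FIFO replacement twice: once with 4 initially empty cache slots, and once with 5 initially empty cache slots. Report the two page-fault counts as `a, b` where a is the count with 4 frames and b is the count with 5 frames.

4 frames: F F . F F F . . F F . . → 7 faults.
5 frames: F F . F F F . . F . . . → 6 faults.
6 < 7: adding a frame reduced faults, as is typical.

7, 6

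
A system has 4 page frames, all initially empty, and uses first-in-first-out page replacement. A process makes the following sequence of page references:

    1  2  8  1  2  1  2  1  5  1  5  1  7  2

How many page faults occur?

5

1 → fault, frames {1}
2 → fault, frames {1,2}
8 → fault, frames {1,2,8}
1 → hit
2 → hit
1 → hit
2 → hit
1 → hit
5 → fault, frames {1,2,8,5}
1 → hit
5 → hit
1 → hit
7 → fault, evict 1, frames {2,8,5,7}
2 → hit
Page faults: 5.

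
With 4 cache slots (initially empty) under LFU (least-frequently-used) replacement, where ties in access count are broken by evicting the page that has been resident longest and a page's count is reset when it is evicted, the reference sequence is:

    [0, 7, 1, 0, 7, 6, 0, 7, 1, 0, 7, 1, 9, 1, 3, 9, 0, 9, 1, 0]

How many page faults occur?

0 → miss, frames {0}
7 → miss, frames {0,7}
1 → miss, frames {0,7,1}
0 → hit
7 → hit
6 → miss, frames {0,7,1,6}
0 → hit
7 → hit
1 → hit
0 → hit
7 → hit
1 → hit
9 → miss, evict 6, frames {0,7,1,9}
1 → hit
3 → miss, evict 9, frames {0,7,1,3}
9 → miss, evict 3, frames {0,7,1,9}
0 → hit
9 → hit
1 → hit
0 → hit
Page faults: 7.

7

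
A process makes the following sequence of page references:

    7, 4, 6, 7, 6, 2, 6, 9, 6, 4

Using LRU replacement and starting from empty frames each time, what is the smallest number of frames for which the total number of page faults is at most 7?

2

f=1: 10 faults
f=2: 7 faults
f=3: 6 faults
f=4: 6 faults
f=5: 5 faults
Smallest f with faults ≤ 7 is 2.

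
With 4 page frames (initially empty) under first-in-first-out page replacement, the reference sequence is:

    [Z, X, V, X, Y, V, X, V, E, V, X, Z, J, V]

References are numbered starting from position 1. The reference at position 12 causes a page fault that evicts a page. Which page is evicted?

X

pos 1: Z: miss, frames (Z)
pos 2: X: miss, frames (Z X)
pos 3: V: miss, frames (Z X V)
pos 4: X: hit
pos 5: Y: miss, frames (Z X V Y)
pos 6: V: hit
pos 7: X: hit
pos 8: V: hit
pos 9: E: miss, evict Z, frames (X V Y E)
pos 10: V: hit
pos 11: X: hit
pos 12: Z: miss, evict X, frames (V Y E Z)
At position 12, page X is evicted.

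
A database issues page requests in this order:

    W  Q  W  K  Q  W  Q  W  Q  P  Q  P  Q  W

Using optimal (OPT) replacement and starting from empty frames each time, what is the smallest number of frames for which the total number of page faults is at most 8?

2

f=1: 14 faults
f=2: 6 faults
f=3: 4 faults
f=4: 4 faults
Smallest f with faults ≤ 8 is 2.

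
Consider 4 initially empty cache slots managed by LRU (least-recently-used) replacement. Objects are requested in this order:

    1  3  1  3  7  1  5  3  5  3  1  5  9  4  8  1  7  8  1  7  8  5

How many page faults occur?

1: fault, frames (1)
3: fault, frames (1 3)
1: hit
3: hit
7: fault, frames (1 3 7)
1: hit
5: fault, frames (3 7 1 5)
3: hit
5: hit
3: hit
1: hit
5: hit
9: fault, evict 7, frames (3 1 5 9)
4: fault, evict 3, frames (1 5 9 4)
8: fault, evict 1, frames (5 9 4 8)
1: fault, evict 5, frames (9 4 8 1)
7: fault, evict 9, frames (4 8 1 7)
8: hit
1: hit
7: hit
8: hit
5: fault, evict 4, frames (1 7 8 5)
Page faults: 10.

10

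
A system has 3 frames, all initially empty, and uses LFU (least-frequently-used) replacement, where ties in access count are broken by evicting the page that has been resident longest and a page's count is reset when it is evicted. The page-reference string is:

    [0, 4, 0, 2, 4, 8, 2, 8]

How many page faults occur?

0 → fault, frames (0)
4 → fault, frames (0 4)
0 → hit
2 → fault, frames (0 4 2)
4 → hit
8 → fault, evict 2, frames (0 4 8)
2 → fault, evict 8, frames (0 4 2)
8 → fault, evict 2, frames (0 4 8)
Page faults: 6.

6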